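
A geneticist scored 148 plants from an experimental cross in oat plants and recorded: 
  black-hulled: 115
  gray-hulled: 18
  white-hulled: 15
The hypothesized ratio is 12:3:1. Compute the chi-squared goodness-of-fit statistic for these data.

7.144

The 12:3:1 ratio has 16 parts, so with N = 148 the expected counts are:
  black-hulled: 148 × 12/16 = 111
  gray-hulled: 148 × 3/16 = 27.75
  white-hulled: 148 × 1/16 = 9.25
χ² = Σ (O − E)² / E
  black-hulled: (115 − 111)² / 111 = 0.1441
  gray-hulled: (18 − 27.75)² / 27.75 = 3.4257
  white-hulled: (15 − 9.25)² / 9.25 = 3.5743
χ² = 0.1441 + 3.4257 + 3.5743 = 7.1441 ≈ 7.144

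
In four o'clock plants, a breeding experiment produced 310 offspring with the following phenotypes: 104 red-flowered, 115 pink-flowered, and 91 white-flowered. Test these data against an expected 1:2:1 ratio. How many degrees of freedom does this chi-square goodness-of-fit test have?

A goodness-of-fit test with 3 phenotype classes has df = 3 − 1 = 2.

2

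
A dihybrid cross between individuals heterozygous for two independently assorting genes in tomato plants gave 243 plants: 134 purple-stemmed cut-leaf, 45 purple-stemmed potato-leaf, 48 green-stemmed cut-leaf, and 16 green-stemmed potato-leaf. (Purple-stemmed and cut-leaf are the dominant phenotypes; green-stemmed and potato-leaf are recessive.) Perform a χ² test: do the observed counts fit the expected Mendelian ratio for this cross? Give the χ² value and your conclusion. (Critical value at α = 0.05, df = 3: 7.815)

0.234; consistent

A dihybrid F₂ with independent assortment and complete dominance at both loci gives a 9:3:3:1 phenotypic ratio.
The 9:3:3:1 ratio has 16 parts, so with N = 243 the expected counts are:
  purple-stemmed cut-leaf: 243 × 9/16 = 136.6875
  purple-stemmed potato-leaf: 243 × 3/16 = 45.5625
  green-stemmed cut-leaf: 243 × 3/16 = 45.5625
  green-stemmed potato-leaf: 243 × 1/16 = 15.1875
χ² = Σ (O − E)² / E
  purple-stemmed cut-leaf: (134 − 136.6875)² / 136.6875 = 0.0528
  purple-stemmed potato-leaf: (45 − 45.5625)² / 45.5625 = 0.0069
  green-stemmed cut-leaf: (48 − 45.5625)² / 45.5625 = 0.1304
  green-stemmed potato-leaf: (16 − 15.1875)² / 15.1875 = 0.0435
χ² = 0.0528 + 0.0069 + 0.1304 + 0.0435 = 0.2336 ≈ 0.234
Degrees of freedom = 4 − 1 = 3; critical value at α = 0.05 is 7.815.
Since 0.234 < 7.815, we fail to reject the null hypothesis — the data are consistent with the 9:3:3:1 ratio.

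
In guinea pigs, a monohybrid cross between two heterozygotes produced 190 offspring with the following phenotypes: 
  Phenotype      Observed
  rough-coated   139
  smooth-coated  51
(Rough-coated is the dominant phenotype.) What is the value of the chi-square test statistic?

For a monohybrid cross between heterozygotes with complete dominance, the expected phenotypic ratio is 3:1.
Under the 3:1 hypothesis (Σ ratio = 4, N = 190):
  rough-coated: 190 × 3/4 = 142.5
  smooth-coated: 190 × 1/4 = 47.5
χ² = Σ (O − E)² / E
  rough-coated: (139 − 142.5)² / 142.5 = 0.0860
  smooth-coated: (51 − 47.5)² / 47.5 = 0.2579
χ² = 0.0860 + 0.2579 = 0.3439 ≈ 0.344

0.344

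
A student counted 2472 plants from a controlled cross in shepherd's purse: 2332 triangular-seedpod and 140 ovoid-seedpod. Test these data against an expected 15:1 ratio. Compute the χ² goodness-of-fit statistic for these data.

1.452

Total ratio parts = 16. Expected numbers out of 2472:
  triangular-seedpod: 2472 × 15/16 = 2317.5
  ovoid-seedpod: 2472 × 1/16 = 154.5
χ² = Σ (O − E)² / E
  triangular-seedpod: (2332 − 2317.5)² / 2317.5 = 0.0907
  ovoid-seedpod: (140 − 154.5)² / 154.5 = 1.3608
χ² = 0.0907 + 1.3608 = 1.4515 ≈ 1.452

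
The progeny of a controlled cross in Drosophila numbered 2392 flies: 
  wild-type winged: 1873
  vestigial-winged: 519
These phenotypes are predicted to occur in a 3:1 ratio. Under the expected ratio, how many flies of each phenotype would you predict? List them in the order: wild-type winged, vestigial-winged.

1794, 598

The 3:1 ratio has 4 parts, so with N = 2392 the expected counts are:
  wild-type winged: 2392 × 3/4 = 1794
  vestigial-winged: 2392 × 1/4 = 598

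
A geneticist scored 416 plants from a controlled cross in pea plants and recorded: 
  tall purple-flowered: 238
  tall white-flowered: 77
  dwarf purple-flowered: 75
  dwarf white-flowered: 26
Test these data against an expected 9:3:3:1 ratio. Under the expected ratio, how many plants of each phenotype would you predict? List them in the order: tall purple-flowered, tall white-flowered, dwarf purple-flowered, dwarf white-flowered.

234, 78, 78, 26

The 9:3:3:1 ratio has 16 parts, so with N = 416 the expected counts are:
  tall purple-flowered: 416 × 9/16 = 234
  tall white-flowered: 416 × 3/16 = 78
  dwarf purple-flowered: 416 × 3/16 = 78
  dwarf white-flowered: 416 × 1/16 = 26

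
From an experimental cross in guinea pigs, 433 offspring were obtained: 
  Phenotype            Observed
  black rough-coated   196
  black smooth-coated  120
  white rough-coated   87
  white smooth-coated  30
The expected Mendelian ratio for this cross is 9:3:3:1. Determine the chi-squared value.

Total ratio parts = 16. Expected numbers out of 433:
  black rough-coated: 433 × 9/16 = 243.5625
  black smooth-coated: 433 × 3/16 = 81.1875
  white rough-coated: 433 × 3/16 = 81.1875
  white smooth-coated: 433 × 1/16 = 27.0625
χ² = Σ (O − E)² / E
  black rough-coated: (196 − 243.5625)² / 243.5625 = 9.2879
  black smooth-coated: (120 − 81.1875)² / 81.1875 = 18.5547
  white rough-coated: (87 − 81.1875)² / 81.1875 = 0.4161
  white smooth-coated: (30 − 27.0625)² / 27.0625 = 0.3189
χ² = 9.2879 + 18.5547 + 0.4161 + 0.3189 = 28.5776 ≈ 28.578

28.578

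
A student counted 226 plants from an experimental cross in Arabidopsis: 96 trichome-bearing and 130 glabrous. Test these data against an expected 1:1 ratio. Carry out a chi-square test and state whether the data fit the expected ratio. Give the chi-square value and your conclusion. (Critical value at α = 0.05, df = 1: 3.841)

The 1:1 ratio has 2 parts, so with N = 226 the expected counts are:
  trichome-bearing: 226 × 1/2 = 113
  glabrous: 226 × 1/2 = 113
χ² = Σ (O − E)² / E
  trichome-bearing: (96 − 113)² / 113 = 2.5575
  glabrous: (130 − 113)² / 113 = 2.5575
χ² = 2.5575 + 2.5575 = 5.115
Degrees of freedom = 2 − 1 = 1; critical value at α = 0.05 is 3.841.
Since 5.115 > 3.841, we reject the null hypothesis — the data do not fit the 1:1 ratio.

5.115; not consistent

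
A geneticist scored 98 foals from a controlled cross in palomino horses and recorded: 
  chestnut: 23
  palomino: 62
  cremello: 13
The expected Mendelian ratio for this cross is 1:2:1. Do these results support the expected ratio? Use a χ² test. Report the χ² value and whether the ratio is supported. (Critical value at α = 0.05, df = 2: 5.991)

8.939; not consistent

Under the 1:2:1 hypothesis (Σ ratio = 4, N = 98):
  chestnut: 98 × 1/4 = 24.5
  palomino: 98 × 2/4 = 49
  cremello: 98 × 1/4 = 24.5
χ² = Σ (O − E)² / E
  chestnut: (23 − 24.5)² / 24.5 = 0.0918
  palomino: (62 − 49)² / 49 = 3.4490
  cremello: (13 − 24.5)² / 24.5 = 5.3980
χ² = 0.0918 + 3.4490 + 5.3980 = 8.9388 ≈ 8.939
Degrees of freedom = 3 − 1 = 2; critical value at α = 0.05 is 5.991.
Since 8.939 > 5.991, we reject the null hypothesis — the data do not fit the 1:2:1 ratio.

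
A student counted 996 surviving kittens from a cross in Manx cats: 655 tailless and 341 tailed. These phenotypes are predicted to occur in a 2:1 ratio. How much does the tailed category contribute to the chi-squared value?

0.244

Total ratio parts = 3. Expected numbers out of 996:
  tailless: 996 × 2/3 = 664
  tailed: 996 × 1/3 = 332
Contribution of tailed: (341 − 332)² / 332 = 0.2440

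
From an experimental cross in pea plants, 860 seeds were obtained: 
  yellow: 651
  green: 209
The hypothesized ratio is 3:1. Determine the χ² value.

0.223

Expected counts for N = 860 under a 3:1 ratio (total parts = 4):
  yellow: 860 × 3/4 = 645
  green: 860 × 1/4 = 215
χ² = Σ (O − E)² / E
  yellow: (651 − 645)² / 645 = 0.0558
  green: (209 − 215)² / 215 = 0.1674
χ² = 0.0558 + 0.1674 = 0.2232 ≈ 0.223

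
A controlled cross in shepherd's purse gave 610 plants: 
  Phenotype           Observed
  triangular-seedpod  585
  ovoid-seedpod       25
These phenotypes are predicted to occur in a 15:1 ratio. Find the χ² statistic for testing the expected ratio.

Expected counts for N = 610 under a 15:1 ratio (total parts = 16):
  triangular-seedpod: 610 × 15/16 = 571.875
  ovoid-seedpod: 610 × 1/16 = 38.125
χ² = Σ (O − E)² / E
  triangular-seedpod: (585 − 571.875)² / 571.875 = 0.3012
  ovoid-seedpod: (25 − 38.125)² / 38.125 = 4.5184
χ² = 0.3012 + 4.5184 = 4.8196 ≈ 4.820

4.820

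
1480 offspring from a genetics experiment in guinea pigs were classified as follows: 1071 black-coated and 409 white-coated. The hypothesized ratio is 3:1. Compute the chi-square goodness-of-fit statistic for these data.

Expected counts for N = 1480 under a 3:1 ratio (total parts = 4):
  black-coated: 1480 × 3/4 = 1110
  white-coated: 1480 × 1/4 = 370
χ² = Σ (O − E)² / E
  black-coated: (1071 − 1110)² / 1110 = 1.3703
  white-coated: (409 − 370)² / 370 = 4.1108
χ² = 1.3703 + 4.1108 = 5.4811 ≈ 5.481

5.481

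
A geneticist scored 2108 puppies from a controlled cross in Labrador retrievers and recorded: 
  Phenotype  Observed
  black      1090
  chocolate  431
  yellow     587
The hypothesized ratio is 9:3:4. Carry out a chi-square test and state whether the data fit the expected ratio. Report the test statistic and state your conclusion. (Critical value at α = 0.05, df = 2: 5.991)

Under the 9:3:4 hypothesis (Σ ratio = 16, N = 2108):
  black: 2108 × 9/16 = 1185.75
  chocolate: 2108 × 3/16 = 395.25
  yellow: 2108 × 4/16 = 527
χ² = Σ (O − E)² / E
  black: (1090 − 1185.75)² / 1185.75 = 7.7319
  chocolate: (431 − 395.25)² / 395.25 = 3.2336
  yellow: (587 − 527)² / 527 = 6.8311
χ² = 7.7319 + 3.2336 + 6.8311 = 17.7966 ≈ 17.797
Degrees of freedom = 3 − 1 = 2; critical value at α = 0.05 is 5.991.
Since 17.797 > 5.991, we reject the null hypothesis — the data do not fit the 9:3:4 ratio.

17.797; not consistent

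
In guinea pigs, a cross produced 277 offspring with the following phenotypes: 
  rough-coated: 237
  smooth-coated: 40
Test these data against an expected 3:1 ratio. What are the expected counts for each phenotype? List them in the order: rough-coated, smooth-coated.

Expected counts for N = 277 under a 3:1 ratio (total parts = 4):
  rough-coated: 277 × 3/4 = 207.75
  smooth-coated: 277 × 1/4 = 69.25

207.75, 69.25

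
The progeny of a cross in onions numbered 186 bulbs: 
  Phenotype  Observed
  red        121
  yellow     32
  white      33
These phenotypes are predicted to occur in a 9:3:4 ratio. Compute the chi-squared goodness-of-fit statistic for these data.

Expected counts for N = 186 under a 9:3:4 ratio (total parts = 16):
  red: 186 × 9/16 = 104.625
  yellow: 186 × 3/16 = 34.875
  white: 186 × 4/16 = 46.5
χ² = Σ (O − E)² / E
  red: (121 − 104.625)² / 104.625 = 2.5629
  yellow: (32 − 34.875)² / 34.875 = 0.2370
  white: (33 − 46.5)² / 46.5 = 3.9194
χ² = 2.5629 + 0.2370 + 3.9194 = 6.7193 ≈ 6.719

6.719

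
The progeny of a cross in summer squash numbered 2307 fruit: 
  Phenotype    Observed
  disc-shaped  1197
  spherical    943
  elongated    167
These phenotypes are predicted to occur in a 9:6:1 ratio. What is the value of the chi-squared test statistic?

18.432

The 9:6:1 ratio has 16 parts, so with N = 2307 the expected counts are:
  disc-shaped: 2307 × 9/16 = 1297.6875
  spherical: 2307 × 6/16 = 865.125
  elongated: 2307 × 1/16 = 144.1875
χ² = Σ (O − E)² / E
  disc-shaped: (1197 − 1297.6875)² / 1297.6875 = 7.8123
  spherical: (943 − 865.125)² / 865.125 = 7.0100
  elongated: (167 − 144.1875)² / 144.1875 = 3.6093
χ² = 7.8123 + 7.0100 + 3.6093 = 18.4316 ≈ 18.432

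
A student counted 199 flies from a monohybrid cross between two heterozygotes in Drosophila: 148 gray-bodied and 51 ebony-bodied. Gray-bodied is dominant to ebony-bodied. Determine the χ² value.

0.042

For a monohybrid cross between heterozygotes with complete dominance, the expected phenotypic ratio is 3:1.
Under the 3:1 hypothesis (Σ ratio = 4, N = 199):
  gray-bodied: 199 × 3/4 = 149.25
  ebony-bodied: 199 × 1/4 = 49.75
χ² = Σ (O − E)² / E
  gray-bodied: (148 − 149.25)² / 149.25 = 0.0105
  ebony-bodied: (51 − 49.75)² / 49.75 = 0.0314
χ² = 0.0105 + 0.0314 = 0.0419 ≈ 0.042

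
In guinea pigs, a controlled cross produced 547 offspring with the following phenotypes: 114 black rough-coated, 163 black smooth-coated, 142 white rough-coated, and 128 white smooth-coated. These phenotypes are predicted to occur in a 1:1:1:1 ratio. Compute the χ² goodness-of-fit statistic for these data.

9.585

Total ratio parts = 4. Expected numbers out of 547:
  black rough-coated: 547 × 1/4 = 136.75
  black smooth-coated: 547 × 1/4 = 136.75
  white rough-coated: 547 × 1/4 = 136.75
  white smooth-coated: 547 × 1/4 = 136.75
χ² = Σ (O − E)² / E
  black rough-coated: (114 − 136.75)² / 136.75 = 3.7847
  black smooth-coated: (163 − 136.75)² / 136.75 = 5.0388
  white rough-coated: (142 − 136.75)² / 136.75 = 0.2016
  white smooth-coated: (128 − 136.75)² / 136.75 = 0.5599
χ² = 3.7847 + 5.0388 + 0.2016 + 0.5599 = 9.585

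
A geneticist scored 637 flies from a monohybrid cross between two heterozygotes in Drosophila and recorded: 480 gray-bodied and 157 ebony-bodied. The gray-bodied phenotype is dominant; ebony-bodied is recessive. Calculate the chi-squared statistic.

0.042

For a monohybrid cross between heterozygotes with complete dominance, the expected phenotypic ratio is 3:1.
Under the 3:1 hypothesis (Σ ratio = 4, N = 637):
  gray-bodied: 637 × 3/4 = 477.75
  ebony-bodied: 637 × 1/4 = 159.25
χ² = Σ (O − E)² / E
  gray-bodied: (480 − 477.75)² / 477.75 = 0.0106
  ebony-bodied: (157 − 159.25)² / 159.25 = 0.0318
χ² = 0.0106 + 0.0318 = 0.0424 ≈ 0.042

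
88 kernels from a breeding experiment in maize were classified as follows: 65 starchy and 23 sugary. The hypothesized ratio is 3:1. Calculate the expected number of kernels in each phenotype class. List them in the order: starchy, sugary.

66, 22

The 3:1 ratio has 4 parts, so with N = 88 the expected counts are:
  starchy: 88 × 3/4 = 66
  sugary: 88 × 1/4 = 22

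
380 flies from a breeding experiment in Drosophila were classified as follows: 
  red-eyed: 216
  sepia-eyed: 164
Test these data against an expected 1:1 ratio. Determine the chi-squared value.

Total ratio parts = 2. Expected numbers out of 380:
  red-eyed: 380 × 1/2 = 190
  sepia-eyed: 380 × 1/2 = 190
χ² = Σ (O − E)² / E
  red-eyed: (216 − 190)² / 190 = 3.5579
  sepia-eyed: (164 − 190)² / 190 = 3.5579
χ² = 3.5579 + 3.5579 = 7.1158 ≈ 7.116

7.116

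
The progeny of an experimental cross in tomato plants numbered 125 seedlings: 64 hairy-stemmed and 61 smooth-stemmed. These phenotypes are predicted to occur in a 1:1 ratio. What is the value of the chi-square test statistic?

Expected counts for N = 125 under a 1:1 ratio (total parts = 2):
  hairy-stemmed: 125 × 1/2 = 62.5
  smooth-stemmed: 125 × 1/2 = 62.5
χ² = Σ (O − E)² / E
  hairy-stemmed: (64 − 62.5)² / 62.5 = 0.0360
  smooth-stemmed: (61 − 62.5)² / 62.5 = 0.0360
χ² = 0.0360 + 0.0360 = 0.072

0.072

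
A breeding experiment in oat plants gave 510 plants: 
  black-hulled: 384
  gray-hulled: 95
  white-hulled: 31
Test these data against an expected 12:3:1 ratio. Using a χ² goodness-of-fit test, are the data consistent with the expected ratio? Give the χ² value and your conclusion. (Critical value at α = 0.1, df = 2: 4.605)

0.034; consistent

Expected counts for N = 510 under a 12:3:1 ratio (total parts = 16):
  black-hulled: 510 × 12/16 = 382.5
  gray-hulled: 510 × 3/16 = 95.625
  white-hulled: 510 × 1/16 = 31.875
χ² = Σ (O − E)² / E
  black-hulled: (384 − 382.5)² / 382.5 = 0.0059
  gray-hulled: (95 − 95.625)² / 95.625 = 0.0041
  white-hulled: (31 − 31.875)² / 31.875 = 0.0240
χ² = 0.0059 + 0.0041 + 0.0240 = 0.034
Degrees of freedom = 3 − 1 = 2; critical value at α = 0.1 is 4.605.
Since 0.034 < 4.605, we fail to reject the null hypothesis — the data are consistent with the 12:3:1 ratio.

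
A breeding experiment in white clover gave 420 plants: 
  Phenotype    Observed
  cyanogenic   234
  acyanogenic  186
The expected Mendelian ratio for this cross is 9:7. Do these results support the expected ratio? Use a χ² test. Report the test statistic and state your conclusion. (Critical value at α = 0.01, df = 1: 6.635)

Total ratio parts = 16. Expected numbers out of 420:
  cyanogenic: 420 × 9/16 = 236.25
  acyanogenic: 420 × 7/16 = 183.75
χ² = Σ (O − E)² / E
  cyanogenic: (234 − 236.25)² / 236.25 = 0.0214
  acyanogenic: (186 − 183.75)² / 183.75 = 0.0276
χ² = 0.0214 + 0.0276 = 0.049
Degrees of freedom = 2 − 1 = 1; critical value at α = 0.01 is 6.635.
Since 0.049 < 6.635, we fail to reject the null hypothesis — the data are consistent with the 9:7 ratio.

0.049; consistent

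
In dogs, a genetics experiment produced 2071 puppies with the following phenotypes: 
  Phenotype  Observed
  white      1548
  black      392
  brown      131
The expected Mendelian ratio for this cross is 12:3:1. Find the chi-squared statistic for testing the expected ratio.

0.072

Total ratio parts = 16. Expected numbers out of 2071:
  white: 2071 × 12/16 = 1553.25
  black: 2071 × 3/16 = 388.3125
  brown: 2071 × 1/16 = 129.4375
χ² = Σ (O − E)² / E
  white: (1548 − 1553.25)² / 1553.25 = 0.0177
  black: (392 − 388.3125)² / 388.3125 = 0.0350
  brown: (131 − 129.4375)² / 129.4375 = 0.0189
χ² = 0.0177 + 0.0350 + 0.0189 = 0.0716 ≈ 0.072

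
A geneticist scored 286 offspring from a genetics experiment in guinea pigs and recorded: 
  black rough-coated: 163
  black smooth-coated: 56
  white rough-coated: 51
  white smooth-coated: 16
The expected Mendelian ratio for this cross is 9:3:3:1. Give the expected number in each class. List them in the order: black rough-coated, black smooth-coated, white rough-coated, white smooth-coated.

160.875, 53.625, 53.625, 17.875

Expected counts for N = 286 under a 9:3:3:1 ratio (total parts = 16):
  black rough-coated: 286 × 9/16 = 160.875
  black smooth-coated: 286 × 3/16 = 53.625
  white rough-coated: 286 × 3/16 = 53.625
  white smooth-coated: 286 × 1/16 = 17.875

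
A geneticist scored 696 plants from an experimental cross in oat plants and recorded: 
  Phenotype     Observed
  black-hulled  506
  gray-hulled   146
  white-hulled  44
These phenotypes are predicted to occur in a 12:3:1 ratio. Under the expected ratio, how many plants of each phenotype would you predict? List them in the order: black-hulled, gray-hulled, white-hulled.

522, 130.5, 43.5

Expected counts for N = 696 under a 12:3:1 ratio (total parts = 16):
  black-hulled: 696 × 12/16 = 522
  gray-hulled: 696 × 3/16 = 130.5
  white-hulled: 696 × 1/16 = 43.5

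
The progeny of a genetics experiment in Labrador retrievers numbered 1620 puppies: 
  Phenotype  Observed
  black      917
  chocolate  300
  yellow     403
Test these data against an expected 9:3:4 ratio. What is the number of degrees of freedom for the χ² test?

A goodness-of-fit test with 3 phenotype classes has df = 3 − 1 = 2.

2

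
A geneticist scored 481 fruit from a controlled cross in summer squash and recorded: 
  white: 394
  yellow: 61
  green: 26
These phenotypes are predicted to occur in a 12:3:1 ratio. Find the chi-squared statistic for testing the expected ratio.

13.060

The 12:3:1 ratio has 16 parts, so with N = 481 the expected counts are:
  white: 481 × 12/16 = 360.75
  yellow: 481 × 3/16 = 90.1875
  green: 481 × 1/16 = 30.0625
χ² = Σ (O − E)² / E
  white: (394 − 360.75)² / 360.75 = 3.0646
  yellow: (61 − 90.1875)² / 90.1875 = 9.4460
  green: (26 − 30.0625)² / 30.0625 = 0.5490
χ² = 3.0646 + 9.4460 + 0.5490 = 13.0596 ≈ 13.060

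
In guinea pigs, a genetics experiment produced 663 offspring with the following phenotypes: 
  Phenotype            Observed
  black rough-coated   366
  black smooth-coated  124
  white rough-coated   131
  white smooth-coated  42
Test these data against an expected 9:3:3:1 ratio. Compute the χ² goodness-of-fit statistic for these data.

0.497

Total ratio parts = 16. Expected numbers out of 663:
  black rough-coated: 663 × 9/16 = 372.9375
  black smooth-coated: 663 × 3/16 = 124.3125
  white rough-coated: 663 × 3/16 = 124.3125
  white smooth-coated: 663 × 1/16 = 41.4375
χ² = Σ (O − E)² / E
  black rough-coated: (366 − 372.9375)² / 372.9375 = 0.1291
  black smooth-coated: (124 − 124.3125)² / 124.3125 = 0.0008
  white rough-coated: (131 − 124.3125)² / 124.3125 = 0.3598
  white smooth-coated: (42 − 41.4375)² / 41.4375 = 0.0076
χ² = 0.1291 + 0.0008 + 0.3598 + 0.0076 = 0.4973 ≈ 0.497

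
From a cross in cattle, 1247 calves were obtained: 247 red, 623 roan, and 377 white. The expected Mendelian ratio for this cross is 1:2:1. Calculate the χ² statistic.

Expected counts for N = 1247 under a 1:2:1 ratio (total parts = 4):
  red: 1247 × 1/4 = 311.75
  roan: 1247 × 2/4 = 623.5
  white: 1247 × 1/4 = 311.75
χ² = Σ (O − E)² / E
  red: (247 − 311.75)² / 311.75 = 13.4485
  roan: (623 − 623.5)² / 623.5 = 0.0004
  white: (377 − 311.75)² / 311.75 = 13.6570
χ² = 13.4485 + 0.0004 + 13.6570 = 27.1059 ≈ 27.106

27.106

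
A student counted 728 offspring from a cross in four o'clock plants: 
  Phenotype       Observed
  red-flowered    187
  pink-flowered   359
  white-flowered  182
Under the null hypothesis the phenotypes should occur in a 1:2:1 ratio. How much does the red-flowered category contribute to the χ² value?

Under the 1:2:1 hypothesis (Σ ratio = 4, N = 728):
  red-flowered: 728 × 1/4 = 182
  pink-flowered: 728 × 2/4 = 364
  white-flowered: 728 × 1/4 = 182
Contribution of red-flowered: (187 − 182)² / 182 = 0.1374

0.137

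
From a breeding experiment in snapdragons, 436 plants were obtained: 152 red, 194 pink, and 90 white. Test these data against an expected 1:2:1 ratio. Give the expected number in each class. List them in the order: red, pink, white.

109, 218, 109

Total ratio parts = 4. Expected numbers out of 436:
  red: 436 × 1/4 = 109
  pink: 436 × 2/4 = 218
  white: 436 × 1/4 = 109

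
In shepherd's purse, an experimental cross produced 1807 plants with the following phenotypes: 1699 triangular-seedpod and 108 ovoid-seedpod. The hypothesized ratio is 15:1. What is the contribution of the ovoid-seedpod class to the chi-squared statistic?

0.216

Total ratio parts = 16. Expected numbers out of 1807:
  triangular-seedpod: 1807 × 15/16 = 1694.0625
  ovoid-seedpod: 1807 × 1/16 = 112.9375
Contribution of ovoid-seedpod: (108 − 112.9375)² / 112.9375 = 0.2159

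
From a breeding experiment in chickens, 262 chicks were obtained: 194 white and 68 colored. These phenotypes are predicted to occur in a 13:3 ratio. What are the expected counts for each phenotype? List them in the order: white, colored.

212.875, 49.125

Expected counts for N = 262 under a 13:3 ratio (total parts = 16):
  white: 262 × 13/16 = 212.875
  colored: 262 × 3/16 = 49.125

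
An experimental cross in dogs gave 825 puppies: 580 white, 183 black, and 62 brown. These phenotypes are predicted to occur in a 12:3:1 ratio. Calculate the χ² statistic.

9.722

Expected counts for N = 825 under a 12:3:1 ratio (total parts = 16):
  white: 825 × 12/16 = 618.75
  black: 825 × 3/16 = 154.6875
  brown: 825 × 1/16 = 51.5625
χ² = Σ (O − E)² / E
  white: (580 − 618.75)² / 618.75 = 2.4268
  black: (183 − 154.6875)² / 154.6875 = 5.1820
  brown: (62 − 51.5625)² / 51.5625 = 2.1128
χ² = 2.4268 + 5.1820 + 2.1128 = 9.7216 ≈ 9.722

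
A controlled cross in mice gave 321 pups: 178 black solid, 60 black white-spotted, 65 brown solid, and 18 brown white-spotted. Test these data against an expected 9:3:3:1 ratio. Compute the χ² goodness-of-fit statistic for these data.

The 9:3:3:1 ratio has 16 parts, so with N = 321 the expected counts are:
  black solid: 321 × 9/16 = 180.5625
  black white-spotted: 321 × 3/16 = 60.1875
  brown solid: 321 × 3/16 = 60.1875
  brown white-spotted: 321 × 1/16 = 20.0625
χ² = Σ (O − E)² / E
  black solid: (178 − 180.5625)² / 180.5625 = 0.0364
  black white-spotted: (60 − 60.1875)² / 60.1875 = 0.0006
  brown solid: (65 − 60.1875)² / 60.1875 = 0.3848
  brown white-spotted: (18 − 20.0625)² / 20.0625 = 0.2120
χ² = 0.0364 + 0.0006 + 0.3848 + 0.2120 = 0.6338 ≈ 0.634

0.634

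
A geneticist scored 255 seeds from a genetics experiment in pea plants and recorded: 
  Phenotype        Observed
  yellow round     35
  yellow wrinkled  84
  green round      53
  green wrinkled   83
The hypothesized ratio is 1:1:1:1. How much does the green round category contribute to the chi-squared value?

Expected counts for N = 255 under a 1:1:1:1 ratio (total parts = 4):
  yellow round: 255 × 1/4 = 63.75
  yellow wrinkled: 255 × 1/4 = 63.75
  green round: 255 × 1/4 = 63.75
  green wrinkled: 255 × 1/4 = 63.75
Contribution of green round: (53 − 63.75)² / 63.75 = 1.8127

1.813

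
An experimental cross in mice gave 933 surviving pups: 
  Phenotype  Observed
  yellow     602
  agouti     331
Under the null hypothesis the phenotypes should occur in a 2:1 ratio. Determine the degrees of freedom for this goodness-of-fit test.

A goodness-of-fit test with 2 phenotype classes has df = 2 − 1 = 1.

1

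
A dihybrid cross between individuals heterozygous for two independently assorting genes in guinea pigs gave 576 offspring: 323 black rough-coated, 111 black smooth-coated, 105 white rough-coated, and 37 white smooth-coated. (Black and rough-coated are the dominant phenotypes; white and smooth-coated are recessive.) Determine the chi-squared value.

A dihybrid F₂ with independent assortment and complete dominance at both loci gives a 9:3:3:1 phenotypic ratio.
Total ratio parts = 16. Expected numbers out of 576:
  black rough-coated: 576 × 9/16 = 324
  black smooth-coated: 576 × 3/16 = 108
  white rough-coated: 576 × 3/16 = 108
  white smooth-coated: 576 × 1/16 = 36
χ² = Σ (O − E)² / E
  black rough-coated: (323 − 324)² / 324 = 0.0031
  black smooth-coated: (111 − 108)² / 108 = 0.0833
  white rough-coated: (105 − 108)² / 108 = 0.0833
  white smooth-coated: (37 − 36)² / 36 = 0.0278
χ² = 0.0031 + 0.0833 + 0.0833 + 0.0278 = 0.1975 ≈ 0.198

0.198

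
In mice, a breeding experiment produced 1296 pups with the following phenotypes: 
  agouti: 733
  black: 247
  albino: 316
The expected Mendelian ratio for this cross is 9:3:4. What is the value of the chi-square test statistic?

0.285

Under the 9:3:4 hypothesis (Σ ratio = 16, N = 1296):
  agouti: 1296 × 9/16 = 729
  black: 1296 × 3/16 = 243
  albino: 1296 × 4/16 = 324
χ² = Σ (O − E)² / E
  agouti: (733 − 729)² / 729 = 0.0219
  black: (247 − 243)² / 243 = 0.0658
  albino: (316 − 324)² / 324 = 0.1975
χ² = 0.0219 + 0.0658 + 0.1975 = 0.2852 ≈ 0.285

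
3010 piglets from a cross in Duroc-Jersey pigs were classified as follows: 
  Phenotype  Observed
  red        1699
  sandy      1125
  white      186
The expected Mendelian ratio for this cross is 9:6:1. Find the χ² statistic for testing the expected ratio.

Total ratio parts = 16. Expected numbers out of 3010:
  red: 3010 × 9/16 = 1693.125
  sandy: 3010 × 6/16 = 1128.75
  white: 3010 × 1/16 = 188.125
χ² = Σ (O − E)² / E
  red: (1699 − 1693.125)² / 1693.125 = 0.0204
  sandy: (1125 − 1128.75)² / 1128.75 = 0.0125
  white: (186 − 188.125)² / 188.125 = 0.0240
χ² = 0.0204 + 0.0125 + 0.0240 = 0.0569 ≈ 0.057

0.057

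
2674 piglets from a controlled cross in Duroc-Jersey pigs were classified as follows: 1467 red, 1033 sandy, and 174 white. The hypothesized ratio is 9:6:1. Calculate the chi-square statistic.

2.112

The 9:6:1 ratio has 16 parts, so with N = 2674 the expected counts are:
  red: 2674 × 9/16 = 1504.125
  sandy: 2674 × 6/16 = 1002.75
  white: 2674 × 1/16 = 167.125
χ² = Σ (O − E)² / E
  red: (1467 − 1504.125)² / 1504.125 = 0.9163
  sandy: (1033 − 1002.75)² / 1002.75 = 0.9126
  white: (174 − 167.125)² / 167.125 = 0.2828
χ² = 0.9163 + 0.9126 + 0.2828 = 2.1117 ≈ 2.112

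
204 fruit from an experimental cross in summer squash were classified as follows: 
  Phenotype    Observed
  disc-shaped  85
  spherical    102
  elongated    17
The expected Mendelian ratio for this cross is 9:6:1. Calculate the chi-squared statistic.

Expected counts for N = 204 under a 9:6:1 ratio (total parts = 16):
  disc-shaped: 204 × 9/16 = 114.75
  spherical: 204 × 6/16 = 76.5
  elongated: 204 × 1/16 = 12.75
χ² = Σ (O − E)² / E
  disc-shaped: (85 − 114.75)² / 114.75 = 7.7130
  spherical: (102 − 76.5)² / 76.5 = 8.5000
  elongated: (17 − 12.75)² / 12.75 = 1.4167
χ² = 7.7130 + 8.5000 + 1.4167 = 17.6297 ≈ 17.630

17.630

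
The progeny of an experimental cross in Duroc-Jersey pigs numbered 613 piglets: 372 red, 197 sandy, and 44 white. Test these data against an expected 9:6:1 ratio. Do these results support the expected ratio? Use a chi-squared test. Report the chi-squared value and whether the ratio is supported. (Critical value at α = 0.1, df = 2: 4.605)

7.690; not consistent

Expected counts for N = 613 under a 9:6:1 ratio (total parts = 16):
  red: 613 × 9/16 = 344.8125
  sandy: 613 × 6/16 = 229.875
  white: 613 × 1/16 = 38.3125
χ² = Σ (O − E)² / E
  red: (372 − 344.8125)² / 344.8125 = 2.1437
  sandy: (197 − 229.875)² / 229.875 = 4.7015
  white: (44 − 38.3125)² / 38.3125 = 0.8443
χ² = 2.1437 + 4.7015 + 0.8443 = 7.6895 ≈ 7.690
Degrees of freedom = 3 − 1 = 2; critical value at α = 0.1 is 4.605.
Since 7.690 > 4.605, we reject the null hypothesis — the data do not fit the 9:6:1 ratio.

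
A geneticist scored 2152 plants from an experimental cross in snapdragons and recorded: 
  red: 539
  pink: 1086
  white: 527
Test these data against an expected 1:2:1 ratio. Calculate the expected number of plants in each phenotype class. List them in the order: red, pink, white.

538, 1076, 538

Total ratio parts = 4. Expected numbers out of 2152:
  red: 2152 × 1/4 = 538
  pink: 2152 × 2/4 = 1076
  white: 2152 × 1/4 = 538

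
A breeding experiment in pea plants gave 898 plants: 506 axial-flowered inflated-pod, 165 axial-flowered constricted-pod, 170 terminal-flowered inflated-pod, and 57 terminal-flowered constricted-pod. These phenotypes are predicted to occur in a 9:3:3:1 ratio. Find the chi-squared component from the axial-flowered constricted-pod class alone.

Total ratio parts = 16. Expected numbers out of 898:
  axial-flowered inflated-pod: 898 × 9/16 = 505.125
  axial-flowered constricted-pod: 898 × 3/16 = 168.375
  terminal-flowered inflated-pod: 898 × 3/16 = 168.375
  terminal-flowered constricted-pod: 898 × 1/16 = 56.125
Contribution of axial-flowered constricted-pod: (165 − 168.375)² / 168.375 = 0.0677

0.068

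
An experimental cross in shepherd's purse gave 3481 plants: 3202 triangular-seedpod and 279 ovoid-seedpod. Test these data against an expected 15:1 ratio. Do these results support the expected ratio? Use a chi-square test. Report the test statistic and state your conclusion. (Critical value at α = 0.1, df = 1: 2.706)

Expected counts for N = 3481 under a 15:1 ratio (total parts = 16):
  triangular-seedpod: 3481 × 15/16 = 3263.4375
  ovoid-seedpod: 3481 × 1/16 = 217.5625
χ² = Σ (O − E)² / E
  triangular-seedpod: (3202 − 3263.4375)² / 3263.4375 = 1.1566
  ovoid-seedpod: (279 − 217.5625)² / 217.5625 = 17.3493
χ² = 1.1566 + 17.3493 = 18.5059 ≈ 18.506
Degrees of freedom = 2 − 1 = 1; critical value at α = 0.1 is 2.706.
Since 18.506 > 2.706, we reject the null hypothesis — the data do not fit the 15:1 ratio.

18.506; not consistent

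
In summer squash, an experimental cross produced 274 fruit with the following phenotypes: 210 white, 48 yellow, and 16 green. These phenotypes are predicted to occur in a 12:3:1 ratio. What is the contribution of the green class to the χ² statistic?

Under the 12:3:1 hypothesis (Σ ratio = 16, N = 274):
  white: 274 × 12/16 = 205.5
  yellow: 274 × 3/16 = 51.375
  green: 274 × 1/16 = 17.125
Contribution of green: (16 − 17.125)² / 17.125 = 0.0739

0.074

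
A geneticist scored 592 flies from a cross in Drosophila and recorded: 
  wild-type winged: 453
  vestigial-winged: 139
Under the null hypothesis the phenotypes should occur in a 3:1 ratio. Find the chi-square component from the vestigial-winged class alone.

0.547

The 3:1 ratio has 4 parts, so with N = 592 the expected counts are:
  wild-type winged: 592 × 3/4 = 444
  vestigial-winged: 592 × 1/4 = 148
Contribution of vestigial-winged: (139 − 148)² / 148 = 0.5473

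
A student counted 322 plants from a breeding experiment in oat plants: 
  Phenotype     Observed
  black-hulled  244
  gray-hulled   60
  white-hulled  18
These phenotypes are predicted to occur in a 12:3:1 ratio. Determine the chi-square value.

Total ratio parts = 16. Expected numbers out of 322:
  black-hulled: 322 × 12/16 = 241.5
  gray-hulled: 322 × 3/16 = 60.375
  white-hulled: 322 × 1/16 = 20.125
χ² = Σ (O − E)² / E
  black-hulled: (244 − 241.5)² / 241.5 = 0.0259
  gray-hulled: (60 − 60.375)² / 60.375 = 0.0023
  white-hulled: (18 − 20.125)² / 20.125 = 0.2244
χ² = 0.0259 + 0.0023 + 0.2244 = 0.2526 ≈ 0.253

0.253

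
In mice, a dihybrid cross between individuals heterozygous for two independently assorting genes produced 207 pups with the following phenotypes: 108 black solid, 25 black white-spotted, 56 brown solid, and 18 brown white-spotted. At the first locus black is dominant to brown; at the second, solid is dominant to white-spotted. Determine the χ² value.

15.119

A dihybrid F₂ with independent assortment and complete dominance at both loci gives a 9:3:3:1 phenotypic ratio.
Total ratio parts = 16. Expected numbers out of 207:
  black solid: 207 × 9/16 = 116.4375
  black white-spotted: 207 × 3/16 = 38.8125
  brown solid: 207 × 3/16 = 38.8125
  brown white-spotted: 207 × 1/16 = 12.9375
χ² = Σ (O − E)² / E
  black solid: (108 − 116.4375)² / 116.4375 = 0.6114
  black white-spotted: (25 − 38.8125)² / 38.8125 = 4.9156
  brown solid: (56 − 38.8125)² / 38.8125 = 7.6112
  brown white-spotted: (18 − 12.9375)² / 12.9375 = 1.9810
χ² = 0.6114 + 4.9156 + 7.6112 + 1.9810 = 15.1192 ≈ 15.119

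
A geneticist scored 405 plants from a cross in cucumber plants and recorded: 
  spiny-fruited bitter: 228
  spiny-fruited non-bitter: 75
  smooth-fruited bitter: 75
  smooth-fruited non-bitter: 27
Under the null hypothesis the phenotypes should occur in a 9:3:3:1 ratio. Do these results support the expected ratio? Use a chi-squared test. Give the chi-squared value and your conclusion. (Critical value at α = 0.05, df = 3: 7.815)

Under the 9:3:3:1 hypothesis (Σ ratio = 16, N = 405):
  spiny-fruited bitter: 405 × 9/16 = 227.8125
  spiny-fruited non-bitter: 405 × 3/16 = 75.9375
  smooth-fruited bitter: 405 × 3/16 = 75.9375
  smooth-fruited non-bitter: 405 × 1/16 = 25.3125
χ² = Σ (O − E)² / E
  spiny-fruited bitter: (228 − 227.8125)² / 227.8125 = 0.0002
  spiny-fruited non-bitter: (75 − 75.9375)² / 75.9375 = 0.0116
  smooth-fruited bitter: (75 − 75.9375)² / 75.9375 = 0.0116
  smooth-fruited non-bitter: (27 − 25.3125)² / 25.3125 = 0.1125
χ² = 0.0002 + 0.0116 + 0.0116 + 0.1125 = 0.1359 ≈ 0.136
Degrees of freedom = 4 − 1 = 3; critical value at α = 0.05 is 7.815.
Since 0.136 < 7.815, we fail to reject the null hypothesis — the data are consistent with the 9:3:3:1 ratio.

0.136; consistent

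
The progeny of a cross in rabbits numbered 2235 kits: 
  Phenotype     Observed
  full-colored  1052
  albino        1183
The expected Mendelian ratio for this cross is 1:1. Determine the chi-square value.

Under the 1:1 hypothesis (Σ ratio = 2, N = 2235):
  full-colored: 2235 × 1/2 = 1117.5
  albino: 2235 × 1/2 = 1117.5
χ² = Σ (O − E)² / E
  full-colored: (1052 − 1117.5)² / 1117.5 = 3.8391
  albino: (1183 − 1117.5)² / 1117.5 = 3.8391
χ² = 3.8391 + 3.8391 = 7.6782 ≈ 7.678

7.678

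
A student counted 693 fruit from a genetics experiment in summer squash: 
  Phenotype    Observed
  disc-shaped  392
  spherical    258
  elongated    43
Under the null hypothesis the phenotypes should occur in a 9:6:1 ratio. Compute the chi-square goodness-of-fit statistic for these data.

0.028

Total ratio parts = 16. Expected numbers out of 693:
  disc-shaped: 693 × 9/16 = 389.8125
  spherical: 693 × 6/16 = 259.875
  elongated: 693 × 1/16 = 43.3125
χ² = Σ (O − E)² / E
  disc-shaped: (392 − 389.8125)² / 389.8125 = 0.0123
  spherical: (258 − 259.875)² / 259.875 = 0.0135
  elongated: (43 − 43.3125)² / 43.3125 = 0.0023
χ² = 0.0123 + 0.0135 + 0.0023 = 0.0281 ≈ 0.028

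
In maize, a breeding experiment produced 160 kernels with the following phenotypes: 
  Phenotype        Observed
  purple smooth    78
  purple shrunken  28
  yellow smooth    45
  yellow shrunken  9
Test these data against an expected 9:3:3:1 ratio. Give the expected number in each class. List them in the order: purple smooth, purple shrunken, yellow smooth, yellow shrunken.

Expected counts for N = 160 under a 9:3:3:1 ratio (total parts = 16):
  purple smooth: 160 × 9/16 = 90
  purple shrunken: 160 × 3/16 = 30
  yellow smooth: 160 × 3/16 = 30
  yellow shrunken: 160 × 1/16 = 10

90, 30, 30, 10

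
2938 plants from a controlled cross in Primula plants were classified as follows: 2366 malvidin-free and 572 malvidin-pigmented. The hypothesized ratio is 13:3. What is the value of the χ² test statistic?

0.997

Total ratio parts = 16. Expected numbers out of 2938:
  malvidin-free: 2938 × 13/16 = 2387.125
  malvidin-pigmented: 2938 × 3/16 = 550.875
χ² = Σ (O − E)² / E
  malvidin-free: (2366 − 2387.125)² / 2387.125 = 0.1869
  malvidin-pigmented: (572 − 550.875)² / 550.875 = 0.8101
χ² = 0.1869 + 0.8101 = 0.997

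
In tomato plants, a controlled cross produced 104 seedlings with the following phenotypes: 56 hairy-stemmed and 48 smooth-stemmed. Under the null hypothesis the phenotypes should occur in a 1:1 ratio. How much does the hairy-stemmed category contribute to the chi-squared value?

0.308

Under the 1:1 hypothesis (Σ ratio = 2, N = 104):
  hairy-stemmed: 104 × 1/2 = 52
  smooth-stemmed: 104 × 1/2 = 52
Contribution of hairy-stemmed: (56 − 52)² / 52 = 0.3077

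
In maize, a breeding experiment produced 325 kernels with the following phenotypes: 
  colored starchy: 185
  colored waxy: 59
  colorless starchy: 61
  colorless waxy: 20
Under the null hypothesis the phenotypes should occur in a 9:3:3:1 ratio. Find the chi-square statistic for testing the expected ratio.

Expected counts for N = 325 under a 9:3:3:1 ratio (total parts = 16):
  colored starchy: 325 × 9/16 = 182.8125
  colored waxy: 325 × 3/16 = 60.9375
  colorless starchy: 325 × 3/16 = 60.9375
  colorless waxy: 325 × 1/16 = 20.3125
χ² = Σ (O − E)² / E
  colored starchy: (185 − 182.8125)² / 182.8125 = 0.0262
  colored waxy: (59 − 60.9375)² / 60.9375 = 0.0616
  colorless starchy: (61 − 60.9375)² / 60.9375 = 0.0001
  colorless waxy: (20 − 20.3125)² / 20.3125 = 0.0048
χ² = 0.0262 + 0.0616 + 0.0001 + 0.0048 = 0.0927 ≈ 0.093

0.093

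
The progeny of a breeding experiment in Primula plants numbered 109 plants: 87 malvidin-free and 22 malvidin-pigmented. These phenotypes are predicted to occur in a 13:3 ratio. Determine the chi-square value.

0.147

Total ratio parts = 16. Expected numbers out of 109:
  malvidin-free: 109 × 13/16 = 88.5625
  malvidin-pigmented: 109 × 3/16 = 20.4375
χ² = Σ (O − E)² / E
  malvidin-free: (87 − 88.5625)² / 88.5625 = 0.0276
  malvidin-pigmented: (22 − 20.4375)² / 20.4375 = 0.1195
χ² = 0.0276 + 0.1195 = 0.1471 ≈ 0.147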